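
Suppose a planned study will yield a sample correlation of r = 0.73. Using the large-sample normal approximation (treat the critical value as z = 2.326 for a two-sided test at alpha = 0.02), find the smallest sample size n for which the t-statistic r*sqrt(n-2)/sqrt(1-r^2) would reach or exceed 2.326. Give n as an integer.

7

Need r·√(n−2)/√(1−r²) ≥ 2.326
√(n−2) ≥ 2.326·√(1−0.5329) / 0.73 = 2.326·0.683447 / 0.73 = 2.1777
n−2 ≥ 4.7424  ⇒  n ≥ 6.7424
Smallest integer n = 7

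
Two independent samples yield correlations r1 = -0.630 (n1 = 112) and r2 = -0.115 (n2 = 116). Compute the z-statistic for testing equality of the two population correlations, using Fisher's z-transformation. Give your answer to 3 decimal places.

z1 = atanh(-0.630) = -0.741416,  z2 = atanh(-0.115) = -0.115511
SE = √(1/(n1−3) + 1/(n2−3)) = √(1/109 + 1/113) = √(0.0091743 + 0.0088496) = √0.0180239 = 0.134253
z = (z1 − z2)/SE = (-0.741416 − (-0.115511)) / 0.134253 = -0.625905 / 0.134253 = -4.662

-4.662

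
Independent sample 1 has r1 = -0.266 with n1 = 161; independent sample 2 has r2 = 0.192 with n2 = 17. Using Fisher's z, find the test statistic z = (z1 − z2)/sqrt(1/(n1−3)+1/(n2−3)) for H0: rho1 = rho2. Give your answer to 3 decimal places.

-1.675

z1 = atanh(-0.266) = -0.272554,  z2 = atanh(0.192) = 0.194413
SE = √(1/(n1−3) + 1/(n2−3)) = √(1/158 + 1/14) = √(0.0063291 + 0.0714286) = √0.0777577 = 0.278851
z = (z1 − z2)/SE = (-0.272554 − 0.194413) / 0.278851 = -0.466967 / 0.278851 = -1.675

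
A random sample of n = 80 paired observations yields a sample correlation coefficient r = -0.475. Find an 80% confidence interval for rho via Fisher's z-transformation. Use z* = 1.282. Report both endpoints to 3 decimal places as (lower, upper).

Fisher z: z_r = atanh(r) = ½·ln((1+(-0.475))/(1−(-0.475))) = -0.516508
SE(z) = 1/√(n−3) = 1/√77 = 0.113961
80% ⇒ z* = 1.282; margin = 1.282·0.113961 = 0.146098
CI on z-scale: (-0.662606, -0.370410)
Back-transform: tanh(-0.662606) = -0.580095, tanh(-0.370410) = -0.354350

(-0.580, -0.354)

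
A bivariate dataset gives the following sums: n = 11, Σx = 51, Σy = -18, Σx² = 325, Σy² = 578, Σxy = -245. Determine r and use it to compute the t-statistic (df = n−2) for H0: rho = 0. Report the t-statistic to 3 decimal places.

Numerator: nΣxy − (Σx)(Σy) = 11·(-245) − (51)(-18) = -1777
Denominator: √[(nΣx²−(Σx)²)(nΣy²−(Σy)²)]
  nΣx²−(Σx)² = 11·325 − 2601 = 974;  nΣy²−(Σy)² = 11·578 − 324 = 6034
  √(974·6034) = √5877116 = 2424.2764
r = -1777 / 2424.2764 = -0.7330
t = r·√(n−2)/√(1−r²) = -0.7330·√9 / √(1−0.537289) = -2.199000 / 0.680229 = -3.233

-3.233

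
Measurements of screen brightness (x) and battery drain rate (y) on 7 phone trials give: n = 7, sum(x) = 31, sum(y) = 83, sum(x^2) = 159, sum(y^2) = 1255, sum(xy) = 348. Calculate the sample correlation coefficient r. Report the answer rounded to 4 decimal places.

Numerator: nΣxy − (Σx)(Σy) = 7·348 − (31)(83) = -137
Denominator: √[(nΣx²−(Σx)²)(nΣy²−(Σy)²)]
  nΣx²−(Σx)² = 7·159 − 961 = 152;  nΣy²−(Σy)² = 7·1255 − 6889 = 1896
  √(152·1896) = √288192 = 536.8352
r = -137 / 536.8352 = -0.2552

-0.2552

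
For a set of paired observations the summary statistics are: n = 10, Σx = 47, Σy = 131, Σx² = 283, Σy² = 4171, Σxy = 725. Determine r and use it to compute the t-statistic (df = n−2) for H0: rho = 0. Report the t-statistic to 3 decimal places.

S_xy = nΣxy − ΣxΣy = 10·725 − 47·131 = 7250 − 6157 = 1093
S_xx = nΣx² − (Σx)² = 10·283 − 47² = 2830 − 2209 = 621
S_yy = nΣy² − (Σy)² = 10·4171 − 131² = 41710 − 17161 = 24549
r = S_xy / √(S_xx·S_yy) = 1093 / √(621·24549) = 1093 / √15244929 = 1093 / 3904.4755 = 0.2799
t = r·√(n−2)/√(1−r²) = 0.2799·√8 / √(1−0.078344) = 0.791677 / 0.960029 = 0.825

0.825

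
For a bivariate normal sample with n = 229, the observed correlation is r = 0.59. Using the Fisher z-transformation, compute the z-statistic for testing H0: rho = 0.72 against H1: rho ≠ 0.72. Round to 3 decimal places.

z_r = atanh(0.59) = 0.677666,  z_0 = atanh(0.72) = 0.907645
SE = 1/√(n−3) = 1/√226 = 0.066519
z = (z_r − z_0)/SE = (0.677666 − 0.907645) / 0.066519 = -0.229979 / 0.066519 = -3.457

-3.457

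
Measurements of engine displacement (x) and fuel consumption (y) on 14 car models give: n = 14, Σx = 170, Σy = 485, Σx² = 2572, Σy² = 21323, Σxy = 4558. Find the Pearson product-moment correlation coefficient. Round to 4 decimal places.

-0.8787

Numerator: nΣxy − (Σx)(Σy) = 14·4558 − (170)(485) = -18638
Denominator: √[(nΣx²−(Σx)²)(nΣy²−(Σy)²)]
  nΣx²−(Σx)² = 14·2572 − 28900 = 7108;  nΣy²−(Σy)² = 14·21323 − 235225 = 63297
  √(7108·63297) = √449915076 = 21211.2017
r = -18638 / 21211.2017 = -0.8787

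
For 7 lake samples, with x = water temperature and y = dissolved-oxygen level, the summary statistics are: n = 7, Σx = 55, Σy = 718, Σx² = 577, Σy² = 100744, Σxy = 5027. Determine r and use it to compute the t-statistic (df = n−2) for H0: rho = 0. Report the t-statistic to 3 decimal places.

-0.729

S_xy = nΣxy − ΣxΣy = 7·5027 − 55·718 = 35189 − 39490 = -4301
S_xx = nΣx² − (Σx)² = 7·577 − 55² = 4039 − 3025 = 1014
S_yy = nΣy² − (Σy)² = 7·100744 − 718² = 705208 − 515524 = 189684
r = S_xy / √(S_xx·S_yy) = -4301 / √(1014·189684) = -4301 / √192339576 = -4301 / 13868.6544 = -0.3101
t = r·√(n−2)/√(1−r²) = -0.3101·√5 / √(1−0.096162) = -0.693405 / 0.950704 = -0.729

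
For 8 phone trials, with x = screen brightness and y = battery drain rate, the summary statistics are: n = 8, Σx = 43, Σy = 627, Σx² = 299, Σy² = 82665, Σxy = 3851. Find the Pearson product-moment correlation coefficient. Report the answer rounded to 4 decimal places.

Numerator: nΣxy − (Σx)(Σy) = 8·3851 − (43)(627) = 3847
Denominator: √[(nΣx²−(Σx)²)(nΣy²−(Σy)²)]
  nΣx²−(Σx)² = 8·299 − 1849 = 543;  nΣy²−(Σy)² = 8·82665 − 393129 = 268191
  √(543·268191) = √145627713 = 12067.6308
r = 3847 / 12067.6308 = 0.3188

0.3188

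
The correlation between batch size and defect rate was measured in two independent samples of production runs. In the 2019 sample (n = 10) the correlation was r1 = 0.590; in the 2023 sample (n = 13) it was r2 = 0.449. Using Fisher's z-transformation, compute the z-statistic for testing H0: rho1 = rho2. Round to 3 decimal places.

0.394

z1 = atanh(0.590) = 0.677666,  z2 = atanh(0.449) = 0.483447
SE = √(1/(n1−3) + 1/(n2−3)) = √(1/7 + 1/10) = √(0.1428571 + 0.1000000) = √0.2428571 = 0.492805
z = (z1 − z2)/SE = (0.677666 − 0.483447) / 0.492805 = 0.194219 / 0.492805 = 0.394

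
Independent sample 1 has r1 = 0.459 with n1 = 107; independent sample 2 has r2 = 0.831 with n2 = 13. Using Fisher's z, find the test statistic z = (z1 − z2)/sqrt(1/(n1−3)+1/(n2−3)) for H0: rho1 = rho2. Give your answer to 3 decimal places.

-2.100

z1 = atanh(0.459) = 0.496044,  z2 = atanh(0.831) = 1.191359
SE = √(1/(n1−3) + 1/(n2−3)) = √(1/104 + 1/10) = √(0.0096154 + 0.1000000) = √0.1096154 = 0.331082
z = (z1 − z2)/SE = (0.496044 − 1.191359) / 0.331082 = -0.695315 / 0.331082 = -2.100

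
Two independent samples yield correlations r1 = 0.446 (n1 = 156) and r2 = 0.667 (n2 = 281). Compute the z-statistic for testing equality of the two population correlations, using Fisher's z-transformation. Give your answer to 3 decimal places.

z1 = atanh(0.446) = 0.479696,  z2 = atanh(0.667) = 0.805319
SE = √(1/(n1−3) + 1/(n2−3)) = √(1/153 + 1/278) = √(0.0065359 + 0.0035971) = √0.0101330 = 0.100663
z = (z1 − z2)/SE = (0.479696 − 0.805319) / 0.100663 = -0.325623 / 0.100663 = -3.235

-3.235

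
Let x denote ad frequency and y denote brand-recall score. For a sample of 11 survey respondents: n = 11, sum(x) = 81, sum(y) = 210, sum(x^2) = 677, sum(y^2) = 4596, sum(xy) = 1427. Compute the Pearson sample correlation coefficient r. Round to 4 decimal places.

-0.5490

S_xy = nΣxy − ΣxΣy = 11·1427 − 81·210 = 15697 − 17010 = -1313
S_xx = nΣx² − (Σx)² = 11·677 − 81² = 7447 − 6561 = 886
S_yy = nΣy² − (Σy)² = 11·4596 − 210² = 50556 − 44100 = 6456
r = S_xy / √(S_xx·S_yy) = -1313 / √(886·6456) = -1313 / √5720016 = -1313 / 2391.6555 = -0.5490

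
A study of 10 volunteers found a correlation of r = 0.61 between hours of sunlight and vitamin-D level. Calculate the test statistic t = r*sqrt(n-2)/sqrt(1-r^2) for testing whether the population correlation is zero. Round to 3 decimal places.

2.177

1 − r² = 1 − 0.3721 = 0.6279;  √(1−r²) = 0.792401
√(n−2) = √8 = 2.828427
t = r·√(n−2)/√(1−r²) = 0.61 · 2.828427 / 0.792401 = 2.177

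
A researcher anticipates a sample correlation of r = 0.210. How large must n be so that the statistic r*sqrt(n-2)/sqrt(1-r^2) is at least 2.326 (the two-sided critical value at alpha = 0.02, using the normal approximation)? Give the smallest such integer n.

120

Need r·√(n−2)/√(1−r²) ≥ 2.326
√(n−2) ≥ 2.326·√(1−0.044100) / 0.210 = 2.326·0.977701 / 0.210 = 10.8292
n−2 ≥ 117.2716  ⇒  n ≥ 119.2716
Smallest integer n = 120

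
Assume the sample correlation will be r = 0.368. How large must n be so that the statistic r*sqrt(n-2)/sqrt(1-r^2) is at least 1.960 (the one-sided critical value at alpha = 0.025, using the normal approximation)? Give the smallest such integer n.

Need r·√(n−2)/√(1−r²) ≥ 1.960
√(n−2) ≥ 1.960·√(1−0.135424) / 0.368 = 1.960·0.929826 / 0.368 = 4.9523
n−2 ≥ 24.5253  ⇒  n ≥ 26.5253
Smallest integer n = 27

27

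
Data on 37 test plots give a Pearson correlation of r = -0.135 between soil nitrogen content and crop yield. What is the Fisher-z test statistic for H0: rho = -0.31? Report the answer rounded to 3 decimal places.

Fisher z: atanh(-0.135) = -0.135829, atanh(-0.31) = -0.320545
z = (z_r − z_0)·√(n−3) = (-0.135829 − (-0.320545))·√34 = 0.184716 · 5.830952 = 1.077

1.077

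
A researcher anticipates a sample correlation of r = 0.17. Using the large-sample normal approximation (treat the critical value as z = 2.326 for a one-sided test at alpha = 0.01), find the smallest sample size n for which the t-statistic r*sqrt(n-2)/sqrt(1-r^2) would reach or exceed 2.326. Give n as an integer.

Need r·√(n−2)/√(1−r²) ≥ 2.326
√(n−2) ≥ 2.326·√(1−0.0289) / 0.17 = 2.326·0.985444 / 0.17 = 13.4832
n−2 ≥ 181.7967  ⇒  n ≥ 183.7967
Smallest integer n = 184

184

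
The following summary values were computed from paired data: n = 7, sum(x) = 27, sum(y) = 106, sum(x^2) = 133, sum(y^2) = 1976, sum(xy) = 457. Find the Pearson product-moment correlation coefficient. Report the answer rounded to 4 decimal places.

Numerator: nΣxy − (Σx)(Σy) = 7·457 − (27)(106) = 337
Denominator: √[(nΣx²−(Σx)²)(nΣy²−(Σy)²)]
  nΣx²−(Σx)² = 7·133 − 729 = 202;  nΣy²−(Σy)² = 7·1976 − 11236 = 2596
  √(202·2596) = √524392 = 724.1492
r = 337 / 724.1492 = 0.4654

0.4654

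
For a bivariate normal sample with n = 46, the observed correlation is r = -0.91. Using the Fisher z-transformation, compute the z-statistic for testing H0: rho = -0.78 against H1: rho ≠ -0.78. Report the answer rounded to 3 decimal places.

-3.162

z_r = atanh(-0.91) = -1.527524,  z_0 = atanh(-0.78) = -1.045371
SE = 1/√(n−3) = 1/√43 = 0.152499
z = (z_r − z_0)/SE = (-1.527524 − (-1.045371)) / 0.152499 = -0.482153 / 0.152499 = -3.162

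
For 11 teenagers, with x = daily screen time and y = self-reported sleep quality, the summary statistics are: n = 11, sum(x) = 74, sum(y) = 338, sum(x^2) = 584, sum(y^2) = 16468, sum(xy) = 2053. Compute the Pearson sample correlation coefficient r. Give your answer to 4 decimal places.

-0.3050

S_xy = nΣxy − ΣxΣy = 11·2053 − 74·338 = 22583 − 25012 = -2429
S_xx = nΣx² − (Σx)² = 11·584 − 74² = 6424 − 5476 = 948
S_yy = nΣy² − (Σy)² = 11·16468 − 338² = 181148 − 114244 = 66904
r = S_xy / √(S_xx·S_yy) = -2429 / √(948·66904) = -2429 / √63424992 = -2429 / 7963.9809 = -0.3050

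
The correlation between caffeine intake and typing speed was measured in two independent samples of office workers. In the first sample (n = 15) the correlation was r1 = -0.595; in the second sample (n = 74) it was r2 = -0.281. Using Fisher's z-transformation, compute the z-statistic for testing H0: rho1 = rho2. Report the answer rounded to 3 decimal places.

Fisher z-transforms: z1 = atanh(-0.595) = -0.685371, z2 = atanh(-0.281) = -0.288767; difference d = -0.396604
Var(d) = 1/12 + 1/71 = 0.0833333 + 0.0140845 = 0.0974178
z = d/√Var(d) = -0.396604 / √0.0974178 = -0.396604 / 0.312118 = -1.271

-1.271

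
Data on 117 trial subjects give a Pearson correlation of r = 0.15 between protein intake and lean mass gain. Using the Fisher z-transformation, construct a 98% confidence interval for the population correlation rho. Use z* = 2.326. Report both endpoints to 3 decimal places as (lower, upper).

Fisher z: z_r = atanh(r) = ½·ln((1+0.15)/(1−0.15)) = 0.151140
SE(z) = 1/√(n−3) = 1/√114 = 0.093659
98% ⇒ z* = 2.326; margin = 2.326·0.093659 = 0.217851
CI on z-scale: (-0.066711, 0.368991)
Back-transform: tanh(-0.066711) = -0.066612, tanh(0.368991) = 0.353109

(-0.067, 0.353)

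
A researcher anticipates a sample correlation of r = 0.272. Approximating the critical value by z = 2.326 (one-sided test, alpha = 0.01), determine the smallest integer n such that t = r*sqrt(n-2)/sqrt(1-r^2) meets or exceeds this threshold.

70

r√(n−2)/√(1−r²) ≥ 2.326  ⇔  n−2 ≥ (2.326)²·(1−r²)/r²
(1−r²)/r² = (1−0.073984)/0.073984 = 12.5164
n ≥ 2 + 5.410276·12.5164 = 2 + 67.7172 = 69.7172
⌈69.7172⌉ = 70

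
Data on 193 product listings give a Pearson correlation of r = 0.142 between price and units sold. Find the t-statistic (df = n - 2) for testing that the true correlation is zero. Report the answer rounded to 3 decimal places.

t = r·√(n−2) / √(1−r²) with r = 0.142, n = 193
  = 0.142·√191 / √(1 − 0.020164)
  = 0.142·13.820275 / 0.989867
  = 1.962479 / 0.989867 = 1.983

1.983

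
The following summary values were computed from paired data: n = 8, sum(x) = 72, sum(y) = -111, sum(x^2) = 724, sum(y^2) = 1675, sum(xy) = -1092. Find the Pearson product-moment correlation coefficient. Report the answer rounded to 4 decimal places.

S_xy = nΣxy − ΣxΣy = 8·(-1092) − 72·(-111) = -8736 − (-7992) = -744
S_xx = nΣx² − (Σx)² = 8·724 − 72² = 5792 − 5184 = 608
S_yy = nΣy² − (Σy)² = 8·1675 − (-111)² = 13400 − 12321 = 1079
r = S_xy / √(S_xx·S_yy) = -744 / √(608·1079) = -744 / √656032 = -744 / 809.9580 = -0.9186

-0.9186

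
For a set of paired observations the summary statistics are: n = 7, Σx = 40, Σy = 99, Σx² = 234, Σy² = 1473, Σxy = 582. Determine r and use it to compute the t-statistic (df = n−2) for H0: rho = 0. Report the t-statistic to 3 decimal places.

Numerator: nΣxy − (Σx)(Σy) = 7·582 − (40)(99) = 114
Denominator: √[(nΣx²−(Σx)²)(nΣy²−(Σy)²)]
  nΣx²−(Σx)² = 7·234 − 1600 = 38;  nΣy²−(Σy)² = 7·1473 − 9801 = 510
  √(38·510) = √19380 = 139.2121
r = 114 / 139.2121 = 0.8189
t = r·√(n−2)/√(1−r²) = 0.8189·√5 / √(1−0.670597) = 1.831116 / 0.573936 = 3.190

3.190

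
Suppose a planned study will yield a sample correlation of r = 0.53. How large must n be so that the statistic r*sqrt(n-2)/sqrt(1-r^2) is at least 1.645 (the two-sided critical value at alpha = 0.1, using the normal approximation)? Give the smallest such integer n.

9

Need r·√(n−2)/√(1−r²) ≥ 1.645
√(n−2) ≥ 1.645·√(1−0.2809) / 0.53 = 1.645·0.847998 / 0.53 = 2.6320
n−2 ≥ 6.9274  ⇒  n ≥ 8.9274
Smallest integer n = 9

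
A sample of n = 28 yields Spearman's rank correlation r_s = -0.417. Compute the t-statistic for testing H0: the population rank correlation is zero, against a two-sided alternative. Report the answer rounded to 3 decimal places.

t = r_s·√(n−2) / √(1−r_s²) with r_s = -0.417, n = 28
  = -0.417·√26 / √(1 − 0.173889)
  = -0.417·5.099020 / 0.908906
  = -2.126291 / 0.908906 = -2.339

-2.339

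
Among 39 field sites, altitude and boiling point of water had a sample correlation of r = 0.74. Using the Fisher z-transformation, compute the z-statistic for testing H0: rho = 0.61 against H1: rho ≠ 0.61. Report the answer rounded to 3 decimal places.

1.449

Fisher z: atanh(0.74) = 0.950479, atanh(0.61) = 0.708921
z = (z_r − z_0)·√(n−3) = (0.950479 − 0.708921)·√36 = 0.241558 · 6.000000 = 1.449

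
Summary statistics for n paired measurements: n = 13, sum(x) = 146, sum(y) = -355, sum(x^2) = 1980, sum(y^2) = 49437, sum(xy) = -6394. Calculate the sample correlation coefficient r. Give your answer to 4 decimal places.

-0.6545

S_xy = nΣxy − ΣxΣy = 13·(-6394) − 146·(-355) = -83122 − (-51830) = -31292
S_xx = nΣx² − (Σx)² = 13·1980 − 146² = 25740 − 21316 = 4424
S_yy = nΣy² − (Σy)² = 13·49437 − (-355)² = 642681 − 126025 = 516656
r = S_xy / √(S_xx·S_yy) = -31292 / √(4424·516656) = -31292 / √2285686144 = -31292 / 47808.8501 = -0.6545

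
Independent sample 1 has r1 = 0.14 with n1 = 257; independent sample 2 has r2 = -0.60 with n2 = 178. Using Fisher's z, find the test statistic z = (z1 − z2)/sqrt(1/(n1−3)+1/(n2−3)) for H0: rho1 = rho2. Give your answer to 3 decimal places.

8.490

Fisher z-transforms: z1 = atanh(0.14) = 0.140926, z2 = atanh(-0.60) = -0.693147; difference d = 0.834073
Var(d) = 1/254 + 1/175 = 0.0039370 + 0.0057143 = 0.0096513
z = d/√Var(d) = 0.834073 / √0.0096513 = 0.834073 / 0.098241 = 8.490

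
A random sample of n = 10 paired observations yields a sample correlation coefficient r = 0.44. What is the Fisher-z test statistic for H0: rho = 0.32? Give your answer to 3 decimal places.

0.372

Fisher z: atanh(0.44) = 0.472231, atanh(0.32) = 0.331647
z = (z_r − z_0)·√(n−3) = (0.472231 − 0.331647)·√7 = 0.140584 · 2.645751 = 0.372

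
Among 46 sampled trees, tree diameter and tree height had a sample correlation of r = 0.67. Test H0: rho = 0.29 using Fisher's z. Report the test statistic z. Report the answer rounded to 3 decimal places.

3.359

Fisher z: atanh(0.67) = 0.810743, atanh(0.29) = 0.298566
z = (z_r − z_0)·√(n−3) = (0.810743 − 0.298566)·√43 = 0.512177 · 6.557439 = 3.359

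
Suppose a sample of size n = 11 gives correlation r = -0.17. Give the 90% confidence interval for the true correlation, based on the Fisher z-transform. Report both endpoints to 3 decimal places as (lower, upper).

(-0.637, 0.388)

Fisher z: z_r = atanh(r) = ½·ln((1+(-0.17))/(1−(-0.17))) = -0.171667
SE(z) = 1/√(n−3) = 1/√8 = 0.353553
90% ⇒ z* = 1.645; margin = 1.645·0.353553 = 0.581595
CI on z-scale: (-0.753262, 0.409928)
Back-transform: tanh(-0.753262) = -0.637091, tanh(0.409928) = 0.388412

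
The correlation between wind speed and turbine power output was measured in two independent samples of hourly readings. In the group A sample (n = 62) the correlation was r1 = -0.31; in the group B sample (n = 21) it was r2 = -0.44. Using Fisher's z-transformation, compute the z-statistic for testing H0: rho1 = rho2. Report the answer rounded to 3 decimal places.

0.563

z1 = atanh(-0.31) = -0.320545,  z2 = atanh(-0.44) = -0.472231
SE = √(1/(n1−3) + 1/(n2−3)) = √(1/59 + 1/18) = √(0.0169492 + 0.0555556) = √0.0725048 = 0.269267
z = (z1 − z2)/SE = (-0.320545 − (-0.472231)) / 0.269267 = 0.151686 / 0.269267 = 0.563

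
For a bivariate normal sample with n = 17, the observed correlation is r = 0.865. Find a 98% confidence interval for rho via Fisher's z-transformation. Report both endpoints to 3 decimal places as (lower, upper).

(0.599, 0.959)

z_r = atanh(0.865) = 1.312871;  SE = 1/√(n−3) = 1/√14 = 0.267261
z-limits: 1.312871 ± 2.326·0.267261 = 1.312871 ± 0.621649 = [0.691222, 1.934520]
ρ-limits: (tanh 0.691222, tanh 1.934520) = (0.599, 0.959)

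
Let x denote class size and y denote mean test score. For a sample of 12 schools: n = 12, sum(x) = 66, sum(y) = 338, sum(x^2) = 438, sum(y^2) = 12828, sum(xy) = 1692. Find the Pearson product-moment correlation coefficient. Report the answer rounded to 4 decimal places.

S_xy = nΣxy − ΣxΣy = 12·1692 − 66·338 = 20304 − 22308 = -2004
S_xx = nΣx² − (Σx)² = 12·438 − 66² = 5256 − 4356 = 900
S_yy = nΣy² − (Σy)² = 12·12828 − 338² = 153936 − 114244 = 39692
r = S_xy / √(S_xx·S_yy) = -2004 / √(900·39692) = -2004 / √35722800 = -2004 / 5976.8554 = -0.3353

-0.3353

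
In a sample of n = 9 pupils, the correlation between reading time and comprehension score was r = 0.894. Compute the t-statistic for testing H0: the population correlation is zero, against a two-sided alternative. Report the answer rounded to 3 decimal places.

5.279

1 − r² = 1 − 0.799236 = 0.200764;  √(1−r²) = 0.448067
√(n−2) = √7 = 2.645751
t = r·√(n−2)/√(1−r²) = 0.894 · 2.645751 / 0.448067 = 5.279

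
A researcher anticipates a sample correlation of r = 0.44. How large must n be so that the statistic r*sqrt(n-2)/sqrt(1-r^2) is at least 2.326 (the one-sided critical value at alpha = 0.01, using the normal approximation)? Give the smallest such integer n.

r√(n−2)/√(1−r²) ≥ 2.326  ⇔  n−2 ≥ (2.326)²·(1−r²)/r²
(1−r²)/r² = (1−0.1936)/0.1936 = 4.1653
n ≥ 2 + 5.410276·4.1653 = 2 + 22.5354 = 24.5354
⌈24.5354⌉ = 25

25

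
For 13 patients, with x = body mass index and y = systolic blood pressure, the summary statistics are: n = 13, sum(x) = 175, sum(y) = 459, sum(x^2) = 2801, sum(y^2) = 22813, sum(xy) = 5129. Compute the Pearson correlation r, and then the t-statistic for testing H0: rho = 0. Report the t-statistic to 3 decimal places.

-2.567

S_xy = nΣxy − ΣxΣy = 13·5129 − 175·459 = 66677 − 80325 = -13648
S_xx = nΣx² − (Σx)² = 13·2801 − 175² = 36413 − 30625 = 5788
S_yy = nΣy² − (Σy)² = 13·22813 − 459² = 296569 − 210681 = 85888
r = S_xy / √(S_xx·S_yy) = -13648 / √(5788·85888) = -13648 / √497119744 = -13648 / 22296.1823 = -0.6121
t = r·√(n−2)/√(1−r²) = -0.6121·√11 / √(1−0.374666) = -2.030106 / 0.790781 = -2.567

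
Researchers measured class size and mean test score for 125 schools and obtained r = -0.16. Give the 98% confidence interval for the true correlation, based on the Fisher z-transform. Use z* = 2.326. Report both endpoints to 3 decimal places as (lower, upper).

(-0.356, 0.049)

z_r = atanh(-0.16) = -0.161387;  SE = 1/√(n−3) = 1/√122 = 0.090536
z-limits: -0.161387 ± 2.326·0.090536 = -0.161387 ± 0.210587 = [-0.371974, 0.049200]
ρ-limits: (tanh -0.371974, tanh 0.049200) = (-0.356, 0.049)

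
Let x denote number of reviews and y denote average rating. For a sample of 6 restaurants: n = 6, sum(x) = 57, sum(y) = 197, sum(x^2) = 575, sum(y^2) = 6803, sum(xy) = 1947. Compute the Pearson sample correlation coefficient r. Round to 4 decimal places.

S_xy = nΣxy − ΣxΣy = 6·1947 − 57·197 = 11682 − 11229 = 453
S_xx = nΣx² − (Σx)² = 6·575 − 57² = 3450 − 3249 = 201
S_yy = nΣy² − (Σy)² = 6·6803 − 197² = 40818 − 38809 = 2009
r = S_xy / √(S_xx·S_yy) = 453 / √(201·2009) = 453 / √403809 = 453 / 635.4597 = 0.7129

0.7129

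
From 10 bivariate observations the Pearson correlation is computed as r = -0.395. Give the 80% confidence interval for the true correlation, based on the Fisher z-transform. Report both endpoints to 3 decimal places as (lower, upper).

(-0.717, 0.067)

z_r = atanh(-0.395) = -0.417711;  SE = 1/√(n−3) = 1/√7 = 0.377964
z-limits: -0.417711 ± 1.282·0.377964 = -0.417711 ± 0.484550 = [-0.902261, 0.066839]
ρ-limits: (tanh -0.902261, tanh 0.066839) = (-0.717, 0.067)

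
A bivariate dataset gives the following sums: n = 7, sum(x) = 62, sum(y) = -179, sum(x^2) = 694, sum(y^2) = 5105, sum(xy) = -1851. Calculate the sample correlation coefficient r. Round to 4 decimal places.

S_xy = nΣxy − ΣxΣy = 7·(-1851) − 62·(-179) = -12957 − (-11098) = -1859
S_xx = nΣx² − (Σx)² = 7·694 − 62² = 4858 − 3844 = 1014
S_yy = nΣy² − (Σy)² = 7·5105 − (-179)² = 35735 − 32041 = 3694
r = S_xy / √(S_xx·S_yy) = -1859 / √(1014·3694) = -1859 / √3745716 = -1859 / 1935.3852 = -0.9605

-0.9605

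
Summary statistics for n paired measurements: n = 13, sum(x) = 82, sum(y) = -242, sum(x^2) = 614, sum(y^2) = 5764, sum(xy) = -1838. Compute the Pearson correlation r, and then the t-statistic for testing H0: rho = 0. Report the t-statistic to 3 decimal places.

Numerator: nΣxy − (Σx)(Σy) = 13·(-1838) − (82)(-242) = -4050
Denominator: √[(nΣx²−(Σx)²)(nΣy²−(Σy)²)]
  nΣx²−(Σx)² = 13·614 − 6724 = 1258;  nΣy²−(Σy)² = 13·5764 − 58564 = 16368
  √(1258·16368) = √20590944 = 4537.7245
r = -4050 / 4537.7245 = -0.8925
t = r·√(n−2)/√(1−r²) = -0.8925·√11 / √(1−0.796556) = -2.960088 / 0.451048 = -6.563

-6.563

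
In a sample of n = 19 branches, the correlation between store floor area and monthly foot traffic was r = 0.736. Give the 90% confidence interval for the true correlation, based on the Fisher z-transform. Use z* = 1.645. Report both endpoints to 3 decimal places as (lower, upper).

Fisher z: z_r = atanh(r) = ½·ln((1+0.736)/(1−0.736)) = 0.941695
SE(z) = 1/√(n−3) = 1/√16 = 0.250000
90% ⇒ z* = 1.645; margin = 1.645·0.250000 = 0.411250
CI on z-scale: (0.530445, 1.352945)
Back-transform: tanh(0.530445) = 0.485721, tanh(1.352945) = 0.874747

(0.486, 0.875)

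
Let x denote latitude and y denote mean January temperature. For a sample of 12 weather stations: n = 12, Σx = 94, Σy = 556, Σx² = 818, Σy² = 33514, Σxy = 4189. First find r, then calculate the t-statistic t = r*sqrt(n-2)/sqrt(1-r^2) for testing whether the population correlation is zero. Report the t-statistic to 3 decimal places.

S_xy = nΣxy − ΣxΣy = 12·4189 − 94·556 = 50268 − 52264 = -1996
S_xx = nΣx² − (Σx)² = 12·818 − 94² = 9816 − 8836 = 980
S_yy = nΣy² − (Σy)² = 12·33514 − 556² = 402168 − 309136 = 93032
r = S_xy / √(S_xx·S_yy) = -1996 / √(980·93032) = -1996 / √91171360 = -1996 / 9548.3695 = -0.2090
t = r·√(n−2)/√(1−r²) = -0.2090·√10 / √(1−0.043681) = -0.660916 / 0.977916 = -0.676

-0.676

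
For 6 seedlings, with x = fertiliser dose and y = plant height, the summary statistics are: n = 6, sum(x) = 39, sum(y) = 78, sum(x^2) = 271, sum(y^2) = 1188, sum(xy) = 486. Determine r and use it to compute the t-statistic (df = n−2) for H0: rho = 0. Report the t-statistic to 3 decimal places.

-0.823

S_xy = nΣxy − ΣxΣy = 6·486 − 39·78 = 2916 − 3042 = -126
S_xx = nΣx² − (Σx)² = 6·271 − 39² = 1626 − 1521 = 105
S_yy = nΣy² − (Σy)² = 6·1188 − 78² = 7128 − 6084 = 1044
r = S_xy / √(S_xx·S_yy) = -126 / √(105·1044) = -126 / √109620 = -126 / 331.0891 = -0.3806
t = r·√(n−2)/√(1−r²) = -0.3806·√4 / √(1−0.144856) = -0.761200 / 0.924740 = -0.823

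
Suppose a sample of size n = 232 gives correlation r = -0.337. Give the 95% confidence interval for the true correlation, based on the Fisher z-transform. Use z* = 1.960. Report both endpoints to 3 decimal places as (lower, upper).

(-0.446, -0.218)

z_r = atanh(-0.337) = -0.350704;  SE = 1/√(n−3) = 1/√229 = 0.066082
z-limits: -0.350704 ± 1.960·0.066082 = -0.350704 ± 0.129521 = [-0.480225, -0.221183]
ρ-limits: (tanh -0.480225, tanh -0.221183) = (-0.446, -0.218)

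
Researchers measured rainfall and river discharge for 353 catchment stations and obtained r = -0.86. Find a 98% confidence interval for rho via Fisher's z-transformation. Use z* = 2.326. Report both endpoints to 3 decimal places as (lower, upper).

(-0.889, -0.824)

Fisher z: z_r = atanh(r) = ½·ln((1+(-0.86))/(1−(-0.86))) = -1.293345
SE(z) = 1/√(n−3) = 1/√350 = 0.053452
98% ⇒ z* = 2.326; margin = 2.326·0.053452 = 0.124329
CI on z-scale: (-1.417674, -1.169016)
Back-transform: tanh(-1.417674) = -0.889113, tanh(-1.169016) = -0.823956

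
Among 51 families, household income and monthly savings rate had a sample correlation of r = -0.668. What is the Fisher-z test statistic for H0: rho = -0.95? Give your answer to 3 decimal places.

Fisher z: atanh(-0.668) = -0.807123, atanh(-0.95) = -1.831781
z = (z_r − z_0)·√(n−3) = (-0.807123 − (-1.831781))·√48 = 1.024658 · 6.928203 = 7.099

7.099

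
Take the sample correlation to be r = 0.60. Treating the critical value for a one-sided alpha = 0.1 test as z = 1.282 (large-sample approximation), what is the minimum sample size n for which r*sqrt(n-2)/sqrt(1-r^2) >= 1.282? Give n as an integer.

Need r·√(n−2)/√(1−r²) ≥ 1.282
√(n−2) ≥ 1.282·√(1−0.3600) / 0.60 = 1.282·0.800000 / 0.60 = 1.7093
n−2 ≥ 2.9217  ⇒  n ≥ 4.9217
Smallest integer n = 5

5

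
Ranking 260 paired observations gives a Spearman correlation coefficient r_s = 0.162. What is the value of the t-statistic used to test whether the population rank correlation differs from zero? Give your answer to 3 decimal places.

2.637

t = r_s·√(n−2) / √(1−r_s²) with r_s = 0.162, n = 260
  = 0.162·√258 / √(1 − 0.026244)
  = 0.162·16.062378 / 0.986791
  = 2.602105 / 0.986791 = 2.637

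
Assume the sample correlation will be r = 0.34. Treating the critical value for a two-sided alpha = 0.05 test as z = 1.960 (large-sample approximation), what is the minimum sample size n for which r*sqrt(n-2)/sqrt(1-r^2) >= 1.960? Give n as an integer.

Need r·√(n−2)/√(1−r²) ≥ 1.960
√(n−2) ≥ 1.960·√(1−0.1156) / 0.34 = 1.960·0.940425 / 0.34 = 5.4213
n−2 ≥ 29.3905  ⇒  n ≥ 31.3905
Smallest integer n = 32

32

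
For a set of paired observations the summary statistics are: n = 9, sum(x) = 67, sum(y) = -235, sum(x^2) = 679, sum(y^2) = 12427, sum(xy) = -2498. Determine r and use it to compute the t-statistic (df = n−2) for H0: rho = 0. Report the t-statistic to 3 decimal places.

-2.615

S_xy = nΣxy − ΣxΣy = 9·(-2498) − 67·(-235) = -22482 − (-15745) = -6737
S_xx = nΣx² − (Σx)² = 9·679 − 67² = 6111 − 4489 = 1622
S_yy = nΣy² − (Σy)² = 9·12427 − (-235)² = 111843 − 55225 = 56618
r = S_xy / √(S_xx·S_yy) = -6737 / √(1622·56618) = -6737 / √91834396 = -6737 / 9583.0265 = -0.7030
t = r·√(n−2)/√(1−r²) = -0.7030·√7 / √(1−0.494209) = -1.859963 / 0.711190 = -2.615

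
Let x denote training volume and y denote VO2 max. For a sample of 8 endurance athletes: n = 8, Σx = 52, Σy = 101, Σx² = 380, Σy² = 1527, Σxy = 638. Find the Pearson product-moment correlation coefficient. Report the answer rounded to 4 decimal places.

S_xy = nΣxy − ΣxΣy = 8·638 − 52·101 = 5104 − 5252 = -148
S_xx = nΣx² − (Σx)² = 8·380 − 52² = 3040 − 2704 = 336
S_yy = nΣy² − (Σy)² = 8·1527 − 101² = 12216 − 10201 = 2015
r = S_xy / √(S_xx·S_yy) = -148 / √(336·2015) = -148 / √677040 = -148 / 822.8244 = -0.1799

-0.1799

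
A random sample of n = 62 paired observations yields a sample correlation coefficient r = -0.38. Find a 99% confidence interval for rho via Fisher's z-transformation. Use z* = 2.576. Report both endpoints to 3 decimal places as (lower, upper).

Fisher z: z_r = atanh(r) = ½·ln((1+(-0.38))/(1−(-0.38))) = -0.400060
SE(z) = 1/√(n−3) = 1/√59 = 0.130189
99% ⇒ z* = 2.576; margin = 2.576·0.130189 = 0.335367
CI on z-scale: (-0.735427, -0.064693)
Back-transform: tanh(-0.735427) = -0.626374, tanh(-0.064693) = -0.064603

(-0.626, -0.065)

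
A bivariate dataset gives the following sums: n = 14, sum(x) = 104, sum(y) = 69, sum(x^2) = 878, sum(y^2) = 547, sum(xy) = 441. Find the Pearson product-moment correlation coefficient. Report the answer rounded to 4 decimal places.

Numerator: nΣxy − (Σx)(Σy) = 14·441 − (104)(69) = -1002
Denominator: √[(nΣx²−(Σx)²)(nΣy²−(Σy)²)]
  nΣx²−(Σx)² = 14·878 − 10816 = 1476;  nΣy²−(Σy)² = 14·547 − 4761 = 2897
  √(1476·2897) = √4275972 = 2067.8424
r = -1002 / 2067.8424 = -0.4846

-0.4846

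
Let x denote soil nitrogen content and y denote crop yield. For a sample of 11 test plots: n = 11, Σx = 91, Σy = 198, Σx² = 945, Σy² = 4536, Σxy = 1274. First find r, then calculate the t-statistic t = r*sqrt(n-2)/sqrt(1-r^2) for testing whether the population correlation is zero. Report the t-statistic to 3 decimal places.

Numerator: nΣxy − (Σx)(Σy) = 11·1274 − (91)(198) = -4004
Denominator: √[(nΣx²−(Σx)²)(nΣy²−(Σy)²)]
  nΣx²−(Σx)² = 11·945 − 8281 = 2114;  nΣy²−(Σy)² = 11·4536 − 39204 = 10692
  √(2114·10692) = √22602888 = 4754.2495
r = -4004 / 4754.2495 = -0.8422
t = r·√(n−2)/√(1−r²) = -0.8422·√9 / √(1−0.709301) = -2.526600 / 0.539165 = -4.686

-4.686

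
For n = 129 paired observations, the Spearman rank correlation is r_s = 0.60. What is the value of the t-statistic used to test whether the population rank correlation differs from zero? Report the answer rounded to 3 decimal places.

8.452

t = r_s·√(n−2) / √(1−r_s²) with r_s = 0.60, n = 129
  = 0.60·√127 / √(1 − 0.3600)
  = 0.60·11.269428 / 0.800000
  = 6.761657 / 0.800000 = 8.452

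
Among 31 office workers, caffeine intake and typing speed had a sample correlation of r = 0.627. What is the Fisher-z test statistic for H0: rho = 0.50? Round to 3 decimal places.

0.990

z_r = atanh(0.627) = 0.736457,  z_0 = atanh(0.50) = 0.549306
SE = 1/√(n−3) = 1/√28 = 0.188982
z = (z_r − z_0)/SE = (0.736457 − 0.549306) / 0.188982 = 0.187151 / 0.188982 = 0.990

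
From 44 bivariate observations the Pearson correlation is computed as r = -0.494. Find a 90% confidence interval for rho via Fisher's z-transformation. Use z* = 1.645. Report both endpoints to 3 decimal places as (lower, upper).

(-0.663, -0.277)

Fisher z: z_r = atanh(r) = ½·ln((1+(-0.494))/(1−(-0.494))) = -0.541338
SE(z) = 1/√(n−3) = 1/√41 = 0.156174
90% ⇒ z* = 1.645; margin = 1.645·0.156174 = 0.256906
CI on z-scale: (-0.798244, -0.284432)
Back-transform: tanh(-0.798244) = -0.663054, tanh(-0.284432) = -0.277002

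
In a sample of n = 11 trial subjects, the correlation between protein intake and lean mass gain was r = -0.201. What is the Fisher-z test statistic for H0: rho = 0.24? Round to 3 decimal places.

-1.269

Fisher z: atanh(-0.201) = -0.203774, atanh(0.24) = 0.244774
z = (z_r − z_0)·√(n−3) = (-0.203774 − 0.244774)·√8 = -0.448548 · 2.828427 = -1.269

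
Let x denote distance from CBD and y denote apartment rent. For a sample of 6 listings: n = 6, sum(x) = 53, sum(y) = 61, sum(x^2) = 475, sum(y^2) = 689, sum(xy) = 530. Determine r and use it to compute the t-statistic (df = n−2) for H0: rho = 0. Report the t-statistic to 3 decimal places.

S_xy = nΣxy − ΣxΣy = 6·530 − 53·61 = 3180 − 3233 = -53
S_xx = nΣx² − (Σx)² = 6·475 − 53² = 2850 − 2809 = 41
S_yy = nΣy² − (Σy)² = 6·689 − 61² = 4134 − 3721 = 413
r = S_xy / √(S_xx·S_yy) = -53 / √(41·413) = -53 / √16933 = -53 / 130.1269 = -0.4073
t = r·√(n−2)/√(1−r²) = -0.4073·√4 / √(1−0.165893) = -0.814600 / 0.913295 = -0.892

-0.892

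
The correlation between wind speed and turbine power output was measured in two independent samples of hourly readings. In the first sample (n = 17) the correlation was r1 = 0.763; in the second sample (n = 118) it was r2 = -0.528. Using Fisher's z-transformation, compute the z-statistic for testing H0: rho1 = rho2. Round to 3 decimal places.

5.620

z1 = atanh(0.763) = 1.003356,  z2 = atanh(-0.528) = -0.587368
SE = √(1/(n1−3) + 1/(n2−3)) = √(1/14 + 1/115) = √(0.0714286 + 0.0086957) = √0.0801243 = 0.283062
z = (z1 − z2)/SE = (1.003356 − (-0.587368)) / 0.283062 = 1.590724 / 0.283062 = 5.620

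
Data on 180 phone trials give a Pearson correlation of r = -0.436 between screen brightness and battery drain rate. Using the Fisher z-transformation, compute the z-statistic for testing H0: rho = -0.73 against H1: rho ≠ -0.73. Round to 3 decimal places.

z_r = atanh(-0.436) = -0.467281,  z_0 = atanh(-0.73) = -0.928727
SE = 1/√(n−3) = 1/√177 = 0.075165
z = (z_r − z_0)/SE = (-0.467281 − (-0.928727)) / 0.075165 = 0.461446 / 0.075165 = 6.139

6.139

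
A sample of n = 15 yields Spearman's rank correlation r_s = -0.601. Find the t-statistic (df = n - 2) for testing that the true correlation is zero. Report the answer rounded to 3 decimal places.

-2.711

t = r_s·√(n−2) / √(1−r_s²) with r_s = -0.601, n = 15
  = -0.601·√13 / √(1 − 0.361201)
  = -0.601·3.605551 / 0.799249
  = -2.166936 / 0.799249 = -2.711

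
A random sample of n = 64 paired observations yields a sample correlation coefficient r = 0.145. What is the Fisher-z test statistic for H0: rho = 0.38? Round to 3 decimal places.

Fisher z: atanh(0.145) = 0.146029, atanh(0.38) = 0.400060
z = (z_r − z_0)·√(n−3) = (0.146029 − 0.400060)·√61 = -0.254031 · 7.810250 = -1.984

-1.984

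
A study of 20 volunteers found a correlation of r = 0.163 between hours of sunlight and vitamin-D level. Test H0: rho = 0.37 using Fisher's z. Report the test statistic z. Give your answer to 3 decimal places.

-0.923

Fisher z: atanh(0.163) = 0.164467, atanh(0.37) = 0.388423
z = (z_r − z_0)·√(n−3) = (0.164467 − 0.388423)·√17 = -0.223956 · 4.123106 = -0.923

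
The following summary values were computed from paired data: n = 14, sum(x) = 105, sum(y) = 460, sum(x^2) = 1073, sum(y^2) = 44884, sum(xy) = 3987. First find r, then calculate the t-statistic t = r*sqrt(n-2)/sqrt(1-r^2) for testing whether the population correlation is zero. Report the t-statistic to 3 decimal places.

0.649

S_xy = nΣxy − ΣxΣy = 14·3987 − 105·460 = 55818 − 48300 = 7518
S_xx = nΣx² − (Σx)² = 14·1073 − 105² = 15022 − 11025 = 3997
S_yy = nΣy² − (Σy)² = 14·44884 − 460² = 628376 − 211600 = 416776
r = S_xy / √(S_xx·S_yy) = 7518 / √(3997·416776) = 7518 / √1665853672 = 7518 / 40814.8707 = 0.1842
t = r·√(n−2)/√(1−r²) = 0.1842·√12 / √(1−0.033930) = 0.638088 / 0.982889 = 0.649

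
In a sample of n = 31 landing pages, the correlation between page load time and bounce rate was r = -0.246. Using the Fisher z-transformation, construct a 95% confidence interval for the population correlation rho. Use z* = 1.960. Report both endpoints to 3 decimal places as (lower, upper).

z_r = atanh(-0.246) = -0.251151;  SE = 1/√(n−3) = 1/√28 = 0.188982
z-limits: -0.251151 ± 1.960·0.188982 = -0.251151 ± 0.370405 = [-0.621556, 0.119254]
ρ-limits: (tanh -0.621556, tanh 0.119254) = (-0.552, 0.119)

(-0.552, 0.119)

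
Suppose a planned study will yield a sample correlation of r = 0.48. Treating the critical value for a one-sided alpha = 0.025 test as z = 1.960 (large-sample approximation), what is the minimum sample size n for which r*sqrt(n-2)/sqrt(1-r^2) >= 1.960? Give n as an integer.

r√(n−2)/√(1−r²) ≥ 1.960  ⇔  n−2 ≥ (1.960)²·(1−r²)/r²
(1−r²)/r² = (1−0.2304)/0.2304 = 3.3403
n ≥ 2 + 3.8416·3.3403 = 2 + 12.8321 = 14.8321
⌈14.8321⌉ = 15

15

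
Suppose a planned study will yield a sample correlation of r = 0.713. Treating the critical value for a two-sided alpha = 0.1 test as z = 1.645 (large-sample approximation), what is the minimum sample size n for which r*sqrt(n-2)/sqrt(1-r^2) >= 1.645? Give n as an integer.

5

Need r·√(n−2)/√(1−r²) ≥ 1.645
√(n−2) ≥ 1.645·√(1−0.508369) / 0.713 = 1.645·0.701164 / 0.713 = 1.6177
n−2 ≥ 2.6170  ⇒  n ≥ 4.6170
Smallest integer n = 5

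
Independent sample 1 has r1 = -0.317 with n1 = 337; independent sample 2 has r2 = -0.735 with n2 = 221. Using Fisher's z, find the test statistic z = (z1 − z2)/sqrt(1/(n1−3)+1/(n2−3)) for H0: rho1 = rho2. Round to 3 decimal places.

7.020

Fisher z-transforms: z1 = atanh(-0.317) = -0.328308, z2 = atanh(-0.735) = -0.939516; difference d = 0.611208
Var(d) = 1/334 + 1/218 = 0.0029940 + 0.0045872 = 0.0075812
z = d/√Var(d) = 0.611208 / √0.0075812 = 0.611208 / 0.087070 = 7.020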